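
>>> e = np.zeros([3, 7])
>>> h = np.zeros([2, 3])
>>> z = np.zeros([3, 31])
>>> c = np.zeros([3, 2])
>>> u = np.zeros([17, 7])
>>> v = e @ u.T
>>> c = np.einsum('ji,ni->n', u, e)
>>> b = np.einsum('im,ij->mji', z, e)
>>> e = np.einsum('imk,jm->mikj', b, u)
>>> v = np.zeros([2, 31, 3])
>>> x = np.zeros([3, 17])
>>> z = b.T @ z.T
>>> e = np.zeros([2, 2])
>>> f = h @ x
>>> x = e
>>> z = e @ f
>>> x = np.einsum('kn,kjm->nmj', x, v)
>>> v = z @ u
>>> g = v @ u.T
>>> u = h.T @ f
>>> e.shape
(2, 2)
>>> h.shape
(2, 3)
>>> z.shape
(2, 17)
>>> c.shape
(3,)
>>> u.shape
(3, 17)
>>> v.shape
(2, 7)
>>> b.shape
(31, 7, 3)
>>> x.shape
(2, 3, 31)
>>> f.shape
(2, 17)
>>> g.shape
(2, 17)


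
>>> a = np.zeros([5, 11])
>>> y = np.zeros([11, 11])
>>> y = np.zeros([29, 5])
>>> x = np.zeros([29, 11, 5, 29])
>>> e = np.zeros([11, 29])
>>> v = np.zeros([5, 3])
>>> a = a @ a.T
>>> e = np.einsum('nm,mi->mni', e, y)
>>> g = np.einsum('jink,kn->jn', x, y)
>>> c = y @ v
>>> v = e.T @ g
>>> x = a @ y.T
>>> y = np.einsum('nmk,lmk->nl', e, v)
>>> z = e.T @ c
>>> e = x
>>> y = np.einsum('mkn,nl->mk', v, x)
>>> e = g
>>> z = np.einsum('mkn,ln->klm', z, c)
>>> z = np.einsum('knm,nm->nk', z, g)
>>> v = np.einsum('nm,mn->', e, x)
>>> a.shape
(5, 5)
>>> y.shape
(5, 11)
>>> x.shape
(5, 29)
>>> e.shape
(29, 5)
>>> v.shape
()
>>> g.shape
(29, 5)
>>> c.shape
(29, 3)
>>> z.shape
(29, 11)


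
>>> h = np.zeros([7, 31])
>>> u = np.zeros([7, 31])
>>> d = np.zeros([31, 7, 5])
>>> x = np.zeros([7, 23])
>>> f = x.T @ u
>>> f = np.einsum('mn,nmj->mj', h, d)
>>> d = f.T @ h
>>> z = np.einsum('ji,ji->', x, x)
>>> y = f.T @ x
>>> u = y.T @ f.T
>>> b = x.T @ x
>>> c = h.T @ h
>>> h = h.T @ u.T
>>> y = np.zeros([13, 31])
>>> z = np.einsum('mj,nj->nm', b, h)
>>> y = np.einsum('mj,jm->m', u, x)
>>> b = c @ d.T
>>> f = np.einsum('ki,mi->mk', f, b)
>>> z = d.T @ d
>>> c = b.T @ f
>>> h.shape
(31, 23)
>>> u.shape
(23, 7)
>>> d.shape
(5, 31)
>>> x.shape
(7, 23)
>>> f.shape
(31, 7)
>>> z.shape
(31, 31)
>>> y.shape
(23,)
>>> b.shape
(31, 5)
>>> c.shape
(5, 7)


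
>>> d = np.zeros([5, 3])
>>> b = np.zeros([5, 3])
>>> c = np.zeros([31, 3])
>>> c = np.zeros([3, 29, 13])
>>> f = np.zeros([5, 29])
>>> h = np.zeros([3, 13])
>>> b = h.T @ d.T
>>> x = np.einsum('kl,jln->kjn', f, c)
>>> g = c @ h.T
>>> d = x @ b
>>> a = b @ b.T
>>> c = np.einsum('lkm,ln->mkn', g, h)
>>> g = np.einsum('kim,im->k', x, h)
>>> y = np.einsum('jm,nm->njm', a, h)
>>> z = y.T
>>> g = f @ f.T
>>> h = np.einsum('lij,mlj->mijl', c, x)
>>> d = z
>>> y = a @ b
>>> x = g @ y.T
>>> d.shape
(13, 13, 3)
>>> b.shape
(13, 5)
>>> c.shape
(3, 29, 13)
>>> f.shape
(5, 29)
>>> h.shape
(5, 29, 13, 3)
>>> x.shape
(5, 13)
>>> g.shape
(5, 5)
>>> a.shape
(13, 13)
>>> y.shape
(13, 5)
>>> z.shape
(13, 13, 3)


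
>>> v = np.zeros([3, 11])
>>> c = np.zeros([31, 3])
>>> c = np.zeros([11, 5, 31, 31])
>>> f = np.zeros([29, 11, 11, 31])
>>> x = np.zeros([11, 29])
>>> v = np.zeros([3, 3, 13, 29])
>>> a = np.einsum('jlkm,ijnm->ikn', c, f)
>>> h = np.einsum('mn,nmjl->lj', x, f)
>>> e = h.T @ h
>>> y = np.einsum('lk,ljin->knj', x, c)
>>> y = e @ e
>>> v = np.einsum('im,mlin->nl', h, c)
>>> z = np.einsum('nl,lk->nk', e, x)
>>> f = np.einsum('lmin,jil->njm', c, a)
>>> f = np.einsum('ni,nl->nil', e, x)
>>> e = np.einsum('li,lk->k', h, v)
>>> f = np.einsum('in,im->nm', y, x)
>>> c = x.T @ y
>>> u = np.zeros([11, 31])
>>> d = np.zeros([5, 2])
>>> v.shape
(31, 5)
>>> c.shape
(29, 11)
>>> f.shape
(11, 29)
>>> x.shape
(11, 29)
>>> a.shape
(29, 31, 11)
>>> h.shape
(31, 11)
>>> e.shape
(5,)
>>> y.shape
(11, 11)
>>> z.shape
(11, 29)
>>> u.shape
(11, 31)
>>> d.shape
(5, 2)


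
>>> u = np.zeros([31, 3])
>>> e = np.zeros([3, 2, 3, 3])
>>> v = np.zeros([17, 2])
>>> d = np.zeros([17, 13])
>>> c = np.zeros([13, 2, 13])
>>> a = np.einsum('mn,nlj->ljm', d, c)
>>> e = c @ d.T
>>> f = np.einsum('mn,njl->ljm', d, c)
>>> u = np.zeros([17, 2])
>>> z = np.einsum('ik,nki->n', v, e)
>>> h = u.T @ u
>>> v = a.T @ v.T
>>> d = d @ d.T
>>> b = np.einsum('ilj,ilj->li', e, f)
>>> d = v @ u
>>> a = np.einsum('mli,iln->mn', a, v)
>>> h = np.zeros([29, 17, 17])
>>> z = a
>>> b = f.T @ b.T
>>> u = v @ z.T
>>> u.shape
(17, 13, 2)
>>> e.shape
(13, 2, 17)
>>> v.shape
(17, 13, 17)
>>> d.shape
(17, 13, 2)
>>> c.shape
(13, 2, 13)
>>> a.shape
(2, 17)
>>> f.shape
(13, 2, 17)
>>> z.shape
(2, 17)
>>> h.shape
(29, 17, 17)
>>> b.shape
(17, 2, 2)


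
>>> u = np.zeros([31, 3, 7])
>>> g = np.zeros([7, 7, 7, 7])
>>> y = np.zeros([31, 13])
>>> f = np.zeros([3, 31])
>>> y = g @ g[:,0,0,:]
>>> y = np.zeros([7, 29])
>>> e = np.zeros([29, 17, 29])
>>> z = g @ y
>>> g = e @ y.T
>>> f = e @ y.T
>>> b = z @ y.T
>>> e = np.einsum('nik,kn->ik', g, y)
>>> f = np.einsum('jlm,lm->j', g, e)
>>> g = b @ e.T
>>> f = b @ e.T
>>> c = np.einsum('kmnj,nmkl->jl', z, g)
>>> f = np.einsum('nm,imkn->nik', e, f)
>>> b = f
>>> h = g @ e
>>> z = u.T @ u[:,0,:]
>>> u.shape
(31, 3, 7)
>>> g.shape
(7, 7, 7, 17)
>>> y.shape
(7, 29)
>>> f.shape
(17, 7, 7)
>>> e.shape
(17, 7)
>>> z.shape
(7, 3, 7)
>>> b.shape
(17, 7, 7)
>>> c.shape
(29, 17)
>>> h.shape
(7, 7, 7, 7)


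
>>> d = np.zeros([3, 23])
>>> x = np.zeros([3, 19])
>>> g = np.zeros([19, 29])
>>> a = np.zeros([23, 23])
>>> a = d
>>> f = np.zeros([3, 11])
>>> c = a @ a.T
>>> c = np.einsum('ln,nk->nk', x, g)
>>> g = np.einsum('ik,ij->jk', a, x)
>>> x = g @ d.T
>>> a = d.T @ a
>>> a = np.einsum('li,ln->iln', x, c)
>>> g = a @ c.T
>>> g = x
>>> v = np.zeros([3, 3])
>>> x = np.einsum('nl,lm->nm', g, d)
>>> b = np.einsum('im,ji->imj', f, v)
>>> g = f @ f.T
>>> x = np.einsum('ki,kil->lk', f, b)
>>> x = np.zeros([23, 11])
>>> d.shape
(3, 23)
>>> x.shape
(23, 11)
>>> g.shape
(3, 3)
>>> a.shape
(3, 19, 29)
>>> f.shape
(3, 11)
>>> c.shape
(19, 29)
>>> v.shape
(3, 3)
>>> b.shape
(3, 11, 3)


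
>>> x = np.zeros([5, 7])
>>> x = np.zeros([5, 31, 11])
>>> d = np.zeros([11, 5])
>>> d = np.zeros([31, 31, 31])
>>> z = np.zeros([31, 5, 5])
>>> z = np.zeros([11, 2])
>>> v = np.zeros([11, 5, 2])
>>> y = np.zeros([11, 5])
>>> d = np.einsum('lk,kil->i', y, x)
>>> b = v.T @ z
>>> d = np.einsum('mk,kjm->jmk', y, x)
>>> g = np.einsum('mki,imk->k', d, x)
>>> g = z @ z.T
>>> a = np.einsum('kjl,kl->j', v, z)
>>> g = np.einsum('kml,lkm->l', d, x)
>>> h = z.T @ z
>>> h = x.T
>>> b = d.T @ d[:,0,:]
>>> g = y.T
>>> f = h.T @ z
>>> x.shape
(5, 31, 11)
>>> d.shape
(31, 11, 5)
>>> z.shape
(11, 2)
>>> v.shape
(11, 5, 2)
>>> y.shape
(11, 5)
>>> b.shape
(5, 11, 5)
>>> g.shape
(5, 11)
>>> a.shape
(5,)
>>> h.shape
(11, 31, 5)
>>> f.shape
(5, 31, 2)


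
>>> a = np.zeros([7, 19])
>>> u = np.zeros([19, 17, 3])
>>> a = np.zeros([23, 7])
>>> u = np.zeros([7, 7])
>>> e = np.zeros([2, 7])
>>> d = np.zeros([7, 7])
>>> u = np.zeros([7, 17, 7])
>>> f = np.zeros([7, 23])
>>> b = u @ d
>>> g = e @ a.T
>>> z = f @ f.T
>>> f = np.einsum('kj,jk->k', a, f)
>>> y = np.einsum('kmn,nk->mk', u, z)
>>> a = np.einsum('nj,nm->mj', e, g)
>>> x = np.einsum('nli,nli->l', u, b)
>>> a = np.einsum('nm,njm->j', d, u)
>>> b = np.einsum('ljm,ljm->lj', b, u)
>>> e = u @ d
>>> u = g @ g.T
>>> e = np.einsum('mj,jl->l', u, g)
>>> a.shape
(17,)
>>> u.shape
(2, 2)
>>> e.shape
(23,)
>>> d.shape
(7, 7)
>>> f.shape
(23,)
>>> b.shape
(7, 17)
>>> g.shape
(2, 23)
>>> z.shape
(7, 7)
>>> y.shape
(17, 7)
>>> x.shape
(17,)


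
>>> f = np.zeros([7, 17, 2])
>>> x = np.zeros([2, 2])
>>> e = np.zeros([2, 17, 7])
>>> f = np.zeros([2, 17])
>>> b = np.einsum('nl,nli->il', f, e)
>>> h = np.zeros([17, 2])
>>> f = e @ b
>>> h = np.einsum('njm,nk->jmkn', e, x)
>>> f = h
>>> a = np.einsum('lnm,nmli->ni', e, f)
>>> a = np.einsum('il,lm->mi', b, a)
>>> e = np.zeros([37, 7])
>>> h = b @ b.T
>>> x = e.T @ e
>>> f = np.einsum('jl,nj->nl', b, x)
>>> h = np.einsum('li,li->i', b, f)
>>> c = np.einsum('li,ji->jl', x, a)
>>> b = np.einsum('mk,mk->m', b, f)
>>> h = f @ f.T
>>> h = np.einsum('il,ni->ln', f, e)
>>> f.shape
(7, 17)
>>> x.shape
(7, 7)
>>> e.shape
(37, 7)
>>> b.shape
(7,)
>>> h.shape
(17, 37)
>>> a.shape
(2, 7)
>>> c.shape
(2, 7)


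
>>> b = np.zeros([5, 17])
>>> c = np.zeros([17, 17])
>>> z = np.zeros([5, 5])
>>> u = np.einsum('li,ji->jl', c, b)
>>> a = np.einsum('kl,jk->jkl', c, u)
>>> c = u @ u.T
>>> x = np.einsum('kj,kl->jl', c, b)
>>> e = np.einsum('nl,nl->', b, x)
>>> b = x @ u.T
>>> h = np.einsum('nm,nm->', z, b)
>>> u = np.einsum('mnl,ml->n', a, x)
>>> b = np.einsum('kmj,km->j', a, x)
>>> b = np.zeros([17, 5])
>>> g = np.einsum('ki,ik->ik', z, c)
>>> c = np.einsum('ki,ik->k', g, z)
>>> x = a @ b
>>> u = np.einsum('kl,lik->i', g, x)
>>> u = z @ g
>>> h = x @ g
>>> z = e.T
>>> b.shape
(17, 5)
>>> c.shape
(5,)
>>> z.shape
()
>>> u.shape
(5, 5)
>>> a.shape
(5, 17, 17)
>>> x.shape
(5, 17, 5)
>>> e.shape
()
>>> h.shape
(5, 17, 5)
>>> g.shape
(5, 5)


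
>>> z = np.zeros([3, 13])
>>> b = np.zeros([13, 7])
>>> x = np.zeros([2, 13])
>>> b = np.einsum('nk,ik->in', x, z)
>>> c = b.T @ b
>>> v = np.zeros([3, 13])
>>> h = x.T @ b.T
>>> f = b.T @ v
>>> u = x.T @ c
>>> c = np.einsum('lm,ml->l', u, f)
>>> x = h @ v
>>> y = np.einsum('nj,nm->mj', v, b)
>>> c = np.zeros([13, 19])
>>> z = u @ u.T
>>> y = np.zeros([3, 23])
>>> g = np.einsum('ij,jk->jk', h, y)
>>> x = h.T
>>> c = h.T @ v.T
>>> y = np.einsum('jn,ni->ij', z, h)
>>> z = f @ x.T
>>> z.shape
(2, 3)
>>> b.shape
(3, 2)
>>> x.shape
(3, 13)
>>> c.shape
(3, 3)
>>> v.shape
(3, 13)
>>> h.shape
(13, 3)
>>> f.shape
(2, 13)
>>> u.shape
(13, 2)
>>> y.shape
(3, 13)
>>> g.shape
(3, 23)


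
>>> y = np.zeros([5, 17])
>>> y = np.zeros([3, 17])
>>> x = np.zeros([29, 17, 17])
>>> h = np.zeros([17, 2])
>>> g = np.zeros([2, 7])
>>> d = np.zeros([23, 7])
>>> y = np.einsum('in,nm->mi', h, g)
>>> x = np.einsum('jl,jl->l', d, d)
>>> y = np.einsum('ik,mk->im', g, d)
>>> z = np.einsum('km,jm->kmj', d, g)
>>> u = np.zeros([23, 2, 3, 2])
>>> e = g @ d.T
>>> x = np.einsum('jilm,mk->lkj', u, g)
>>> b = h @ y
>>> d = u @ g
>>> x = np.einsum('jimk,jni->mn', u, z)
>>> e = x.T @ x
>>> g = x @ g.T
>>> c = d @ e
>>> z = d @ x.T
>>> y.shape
(2, 23)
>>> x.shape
(3, 7)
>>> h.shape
(17, 2)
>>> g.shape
(3, 2)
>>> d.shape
(23, 2, 3, 7)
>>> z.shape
(23, 2, 3, 3)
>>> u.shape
(23, 2, 3, 2)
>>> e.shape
(7, 7)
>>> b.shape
(17, 23)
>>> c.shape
(23, 2, 3, 7)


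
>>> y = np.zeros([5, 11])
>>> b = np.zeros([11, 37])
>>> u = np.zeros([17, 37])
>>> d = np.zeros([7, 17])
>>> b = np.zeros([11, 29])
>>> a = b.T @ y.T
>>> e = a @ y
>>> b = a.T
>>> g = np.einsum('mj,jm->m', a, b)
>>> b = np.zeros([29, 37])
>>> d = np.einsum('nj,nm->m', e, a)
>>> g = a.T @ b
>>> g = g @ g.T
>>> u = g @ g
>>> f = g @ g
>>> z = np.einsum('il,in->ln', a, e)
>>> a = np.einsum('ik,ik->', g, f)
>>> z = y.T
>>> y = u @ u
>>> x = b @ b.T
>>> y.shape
(5, 5)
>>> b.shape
(29, 37)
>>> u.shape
(5, 5)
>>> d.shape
(5,)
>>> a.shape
()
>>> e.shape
(29, 11)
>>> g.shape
(5, 5)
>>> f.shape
(5, 5)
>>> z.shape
(11, 5)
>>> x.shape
(29, 29)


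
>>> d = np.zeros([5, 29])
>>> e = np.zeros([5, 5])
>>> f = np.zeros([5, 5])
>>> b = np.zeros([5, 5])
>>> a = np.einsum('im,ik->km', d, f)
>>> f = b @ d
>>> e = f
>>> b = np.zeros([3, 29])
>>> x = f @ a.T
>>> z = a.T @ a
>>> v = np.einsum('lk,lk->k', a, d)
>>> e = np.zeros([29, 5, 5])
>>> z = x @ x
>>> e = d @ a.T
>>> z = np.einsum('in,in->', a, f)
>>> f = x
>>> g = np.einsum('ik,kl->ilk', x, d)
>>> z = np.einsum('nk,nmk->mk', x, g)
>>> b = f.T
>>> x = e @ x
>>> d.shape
(5, 29)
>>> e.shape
(5, 5)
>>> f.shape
(5, 5)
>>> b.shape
(5, 5)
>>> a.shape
(5, 29)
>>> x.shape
(5, 5)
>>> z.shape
(29, 5)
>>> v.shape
(29,)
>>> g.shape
(5, 29, 5)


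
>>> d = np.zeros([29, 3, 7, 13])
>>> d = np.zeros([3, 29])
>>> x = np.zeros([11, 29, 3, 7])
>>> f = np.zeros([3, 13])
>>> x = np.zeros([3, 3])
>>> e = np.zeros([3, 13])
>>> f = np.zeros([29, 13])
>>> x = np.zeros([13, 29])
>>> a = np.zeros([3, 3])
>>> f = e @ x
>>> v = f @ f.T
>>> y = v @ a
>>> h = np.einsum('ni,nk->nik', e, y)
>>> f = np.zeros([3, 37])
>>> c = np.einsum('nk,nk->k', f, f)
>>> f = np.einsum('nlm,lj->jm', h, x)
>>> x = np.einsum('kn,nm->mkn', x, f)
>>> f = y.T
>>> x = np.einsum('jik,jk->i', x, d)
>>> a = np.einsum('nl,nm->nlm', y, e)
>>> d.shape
(3, 29)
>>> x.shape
(13,)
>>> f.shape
(3, 3)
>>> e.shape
(3, 13)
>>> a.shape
(3, 3, 13)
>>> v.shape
(3, 3)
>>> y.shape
(3, 3)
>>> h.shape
(3, 13, 3)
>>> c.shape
(37,)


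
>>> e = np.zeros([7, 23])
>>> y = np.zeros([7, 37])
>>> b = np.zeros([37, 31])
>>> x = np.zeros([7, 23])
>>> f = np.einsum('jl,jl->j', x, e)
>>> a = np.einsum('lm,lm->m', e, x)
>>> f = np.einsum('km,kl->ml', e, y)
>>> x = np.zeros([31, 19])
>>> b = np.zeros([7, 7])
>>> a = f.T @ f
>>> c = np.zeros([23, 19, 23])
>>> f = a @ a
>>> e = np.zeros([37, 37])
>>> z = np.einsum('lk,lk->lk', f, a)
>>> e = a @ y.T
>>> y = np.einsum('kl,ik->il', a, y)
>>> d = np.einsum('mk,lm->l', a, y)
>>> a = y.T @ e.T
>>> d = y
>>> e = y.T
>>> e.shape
(37, 7)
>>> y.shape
(7, 37)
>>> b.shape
(7, 7)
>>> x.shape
(31, 19)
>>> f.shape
(37, 37)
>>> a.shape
(37, 37)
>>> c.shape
(23, 19, 23)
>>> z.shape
(37, 37)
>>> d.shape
(7, 37)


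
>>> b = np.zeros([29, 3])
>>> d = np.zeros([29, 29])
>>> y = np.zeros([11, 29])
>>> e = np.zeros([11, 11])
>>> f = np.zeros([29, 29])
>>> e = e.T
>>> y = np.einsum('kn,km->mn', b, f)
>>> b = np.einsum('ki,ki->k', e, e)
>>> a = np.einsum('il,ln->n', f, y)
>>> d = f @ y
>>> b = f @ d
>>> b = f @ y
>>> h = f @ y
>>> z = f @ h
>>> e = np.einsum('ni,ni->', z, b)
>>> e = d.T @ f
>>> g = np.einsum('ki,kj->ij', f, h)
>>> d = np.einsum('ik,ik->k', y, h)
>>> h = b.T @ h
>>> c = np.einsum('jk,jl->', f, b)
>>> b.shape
(29, 3)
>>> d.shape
(3,)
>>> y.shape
(29, 3)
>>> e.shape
(3, 29)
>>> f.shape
(29, 29)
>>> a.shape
(3,)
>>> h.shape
(3, 3)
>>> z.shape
(29, 3)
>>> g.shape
(29, 3)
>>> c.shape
()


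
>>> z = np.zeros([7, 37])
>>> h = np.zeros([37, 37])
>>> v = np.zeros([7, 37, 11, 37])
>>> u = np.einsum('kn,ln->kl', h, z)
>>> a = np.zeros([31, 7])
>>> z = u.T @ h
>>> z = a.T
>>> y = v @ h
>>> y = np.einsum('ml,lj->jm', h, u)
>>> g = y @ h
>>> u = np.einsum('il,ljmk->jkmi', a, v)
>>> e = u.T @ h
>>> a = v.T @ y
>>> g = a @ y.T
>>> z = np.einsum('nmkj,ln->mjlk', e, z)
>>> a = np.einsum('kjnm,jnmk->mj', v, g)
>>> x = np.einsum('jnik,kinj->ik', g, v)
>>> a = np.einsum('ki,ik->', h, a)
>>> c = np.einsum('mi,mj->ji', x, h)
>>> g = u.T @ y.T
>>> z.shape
(11, 37, 7, 37)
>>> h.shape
(37, 37)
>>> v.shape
(7, 37, 11, 37)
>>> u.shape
(37, 37, 11, 31)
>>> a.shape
()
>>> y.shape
(7, 37)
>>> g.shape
(31, 11, 37, 7)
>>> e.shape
(31, 11, 37, 37)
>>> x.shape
(37, 7)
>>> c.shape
(37, 7)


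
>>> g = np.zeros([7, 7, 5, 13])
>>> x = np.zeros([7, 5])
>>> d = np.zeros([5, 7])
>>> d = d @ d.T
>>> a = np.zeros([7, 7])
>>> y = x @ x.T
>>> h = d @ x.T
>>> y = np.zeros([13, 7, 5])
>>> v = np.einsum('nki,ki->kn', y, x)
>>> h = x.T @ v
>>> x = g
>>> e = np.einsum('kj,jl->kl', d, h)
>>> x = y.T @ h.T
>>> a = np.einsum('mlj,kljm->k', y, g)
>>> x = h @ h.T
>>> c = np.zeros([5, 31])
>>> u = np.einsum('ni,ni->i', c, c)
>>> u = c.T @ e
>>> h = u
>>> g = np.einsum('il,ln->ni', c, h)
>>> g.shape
(13, 5)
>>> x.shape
(5, 5)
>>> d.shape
(5, 5)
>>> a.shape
(7,)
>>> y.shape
(13, 7, 5)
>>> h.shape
(31, 13)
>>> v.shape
(7, 13)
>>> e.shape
(5, 13)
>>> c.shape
(5, 31)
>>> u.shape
(31, 13)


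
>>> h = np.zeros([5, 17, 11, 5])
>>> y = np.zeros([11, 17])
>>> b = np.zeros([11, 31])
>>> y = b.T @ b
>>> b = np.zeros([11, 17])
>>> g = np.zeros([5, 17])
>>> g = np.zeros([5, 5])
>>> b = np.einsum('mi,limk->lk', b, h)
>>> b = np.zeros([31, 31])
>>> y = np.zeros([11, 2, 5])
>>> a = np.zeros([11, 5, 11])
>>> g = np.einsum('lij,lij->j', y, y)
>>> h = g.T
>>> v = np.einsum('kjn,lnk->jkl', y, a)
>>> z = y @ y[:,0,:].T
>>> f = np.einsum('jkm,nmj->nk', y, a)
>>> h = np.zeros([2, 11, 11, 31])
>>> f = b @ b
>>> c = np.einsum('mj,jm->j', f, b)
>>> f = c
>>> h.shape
(2, 11, 11, 31)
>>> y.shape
(11, 2, 5)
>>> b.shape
(31, 31)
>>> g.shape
(5,)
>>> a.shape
(11, 5, 11)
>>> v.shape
(2, 11, 11)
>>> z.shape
(11, 2, 11)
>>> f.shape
(31,)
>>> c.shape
(31,)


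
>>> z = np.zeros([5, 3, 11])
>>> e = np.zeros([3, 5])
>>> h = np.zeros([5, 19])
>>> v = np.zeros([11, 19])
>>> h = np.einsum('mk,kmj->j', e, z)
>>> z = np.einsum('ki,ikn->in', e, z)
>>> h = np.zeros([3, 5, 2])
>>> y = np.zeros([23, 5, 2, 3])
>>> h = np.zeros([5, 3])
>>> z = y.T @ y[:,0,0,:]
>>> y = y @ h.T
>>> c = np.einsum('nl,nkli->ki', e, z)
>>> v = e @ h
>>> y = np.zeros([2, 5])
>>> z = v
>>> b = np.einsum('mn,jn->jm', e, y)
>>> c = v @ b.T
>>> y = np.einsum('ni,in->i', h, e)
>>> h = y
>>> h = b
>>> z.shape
(3, 3)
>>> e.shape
(3, 5)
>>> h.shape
(2, 3)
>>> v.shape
(3, 3)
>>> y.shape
(3,)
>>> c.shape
(3, 2)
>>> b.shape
(2, 3)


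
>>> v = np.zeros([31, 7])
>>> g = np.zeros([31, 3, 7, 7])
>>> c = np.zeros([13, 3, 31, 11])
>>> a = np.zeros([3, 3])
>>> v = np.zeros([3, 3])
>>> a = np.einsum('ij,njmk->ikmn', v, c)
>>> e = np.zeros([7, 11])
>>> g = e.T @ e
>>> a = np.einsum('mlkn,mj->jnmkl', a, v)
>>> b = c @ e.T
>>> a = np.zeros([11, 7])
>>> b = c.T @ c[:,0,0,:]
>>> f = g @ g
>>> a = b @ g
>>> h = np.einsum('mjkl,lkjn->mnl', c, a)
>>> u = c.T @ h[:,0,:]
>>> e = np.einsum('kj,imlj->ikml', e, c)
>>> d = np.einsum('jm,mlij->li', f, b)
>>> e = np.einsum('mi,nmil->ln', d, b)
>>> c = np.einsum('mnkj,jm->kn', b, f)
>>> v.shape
(3, 3)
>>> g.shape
(11, 11)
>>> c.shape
(3, 31)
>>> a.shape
(11, 31, 3, 11)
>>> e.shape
(11, 11)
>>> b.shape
(11, 31, 3, 11)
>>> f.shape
(11, 11)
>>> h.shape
(13, 11, 11)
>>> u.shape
(11, 31, 3, 11)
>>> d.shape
(31, 3)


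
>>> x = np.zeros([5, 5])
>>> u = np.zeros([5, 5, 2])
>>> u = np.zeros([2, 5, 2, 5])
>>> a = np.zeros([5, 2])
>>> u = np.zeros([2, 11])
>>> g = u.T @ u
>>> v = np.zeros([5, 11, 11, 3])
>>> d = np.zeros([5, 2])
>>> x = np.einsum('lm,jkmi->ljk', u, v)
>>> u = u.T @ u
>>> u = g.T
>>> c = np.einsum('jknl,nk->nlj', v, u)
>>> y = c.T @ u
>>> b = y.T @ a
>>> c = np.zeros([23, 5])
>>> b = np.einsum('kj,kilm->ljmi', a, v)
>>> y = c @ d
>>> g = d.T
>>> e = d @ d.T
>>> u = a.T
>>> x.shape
(2, 5, 11)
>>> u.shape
(2, 5)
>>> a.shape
(5, 2)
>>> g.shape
(2, 5)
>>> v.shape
(5, 11, 11, 3)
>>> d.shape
(5, 2)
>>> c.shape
(23, 5)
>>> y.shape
(23, 2)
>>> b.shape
(11, 2, 3, 11)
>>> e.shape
(5, 5)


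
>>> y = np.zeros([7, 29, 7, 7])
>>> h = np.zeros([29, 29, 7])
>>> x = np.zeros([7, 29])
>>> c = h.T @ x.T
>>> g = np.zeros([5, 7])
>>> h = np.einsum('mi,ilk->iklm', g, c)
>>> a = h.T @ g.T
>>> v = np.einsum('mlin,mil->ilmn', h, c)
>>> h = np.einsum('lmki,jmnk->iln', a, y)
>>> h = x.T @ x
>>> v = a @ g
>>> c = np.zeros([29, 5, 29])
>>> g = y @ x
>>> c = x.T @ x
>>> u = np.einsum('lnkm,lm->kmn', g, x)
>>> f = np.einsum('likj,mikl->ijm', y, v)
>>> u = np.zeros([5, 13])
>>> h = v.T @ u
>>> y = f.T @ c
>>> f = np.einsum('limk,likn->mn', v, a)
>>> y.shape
(5, 7, 29)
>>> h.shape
(7, 7, 29, 13)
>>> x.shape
(7, 29)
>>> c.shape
(29, 29)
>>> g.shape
(7, 29, 7, 29)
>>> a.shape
(5, 29, 7, 5)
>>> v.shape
(5, 29, 7, 7)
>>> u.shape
(5, 13)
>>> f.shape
(7, 5)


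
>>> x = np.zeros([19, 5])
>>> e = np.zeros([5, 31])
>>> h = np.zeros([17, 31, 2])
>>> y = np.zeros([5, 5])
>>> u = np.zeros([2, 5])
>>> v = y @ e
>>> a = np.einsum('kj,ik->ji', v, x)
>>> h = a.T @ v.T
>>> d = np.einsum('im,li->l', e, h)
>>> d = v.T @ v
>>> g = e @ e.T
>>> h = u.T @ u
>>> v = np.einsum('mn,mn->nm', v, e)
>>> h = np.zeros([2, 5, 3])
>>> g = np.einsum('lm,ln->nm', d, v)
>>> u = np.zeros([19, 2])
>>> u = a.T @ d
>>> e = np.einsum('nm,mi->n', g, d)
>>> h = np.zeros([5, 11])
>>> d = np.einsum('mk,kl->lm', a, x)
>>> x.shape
(19, 5)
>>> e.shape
(5,)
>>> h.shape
(5, 11)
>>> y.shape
(5, 5)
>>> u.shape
(19, 31)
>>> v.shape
(31, 5)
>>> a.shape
(31, 19)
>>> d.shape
(5, 31)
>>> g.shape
(5, 31)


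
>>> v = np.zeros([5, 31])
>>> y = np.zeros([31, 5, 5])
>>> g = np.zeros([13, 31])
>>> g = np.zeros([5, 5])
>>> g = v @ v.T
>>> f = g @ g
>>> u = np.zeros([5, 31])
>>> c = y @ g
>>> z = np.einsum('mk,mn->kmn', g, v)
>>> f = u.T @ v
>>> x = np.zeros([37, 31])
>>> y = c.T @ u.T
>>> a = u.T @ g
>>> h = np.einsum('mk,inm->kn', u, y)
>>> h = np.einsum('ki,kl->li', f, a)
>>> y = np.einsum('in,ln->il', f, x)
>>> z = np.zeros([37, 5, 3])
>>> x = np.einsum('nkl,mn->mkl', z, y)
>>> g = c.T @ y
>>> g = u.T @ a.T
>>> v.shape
(5, 31)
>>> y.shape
(31, 37)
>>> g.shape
(31, 31)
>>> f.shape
(31, 31)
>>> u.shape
(5, 31)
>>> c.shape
(31, 5, 5)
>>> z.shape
(37, 5, 3)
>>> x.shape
(31, 5, 3)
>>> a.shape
(31, 5)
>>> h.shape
(5, 31)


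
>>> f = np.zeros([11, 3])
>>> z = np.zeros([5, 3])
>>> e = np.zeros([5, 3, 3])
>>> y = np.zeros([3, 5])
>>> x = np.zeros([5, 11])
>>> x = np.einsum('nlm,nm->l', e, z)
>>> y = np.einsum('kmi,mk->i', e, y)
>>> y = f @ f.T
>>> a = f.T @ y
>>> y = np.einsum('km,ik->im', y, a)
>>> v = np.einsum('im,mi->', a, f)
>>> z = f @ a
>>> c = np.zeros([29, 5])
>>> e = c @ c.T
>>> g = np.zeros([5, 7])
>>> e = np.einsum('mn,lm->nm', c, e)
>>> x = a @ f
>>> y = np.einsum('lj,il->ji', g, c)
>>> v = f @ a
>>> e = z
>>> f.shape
(11, 3)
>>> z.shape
(11, 11)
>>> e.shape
(11, 11)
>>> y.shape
(7, 29)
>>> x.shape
(3, 3)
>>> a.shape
(3, 11)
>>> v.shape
(11, 11)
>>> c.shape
(29, 5)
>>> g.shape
(5, 7)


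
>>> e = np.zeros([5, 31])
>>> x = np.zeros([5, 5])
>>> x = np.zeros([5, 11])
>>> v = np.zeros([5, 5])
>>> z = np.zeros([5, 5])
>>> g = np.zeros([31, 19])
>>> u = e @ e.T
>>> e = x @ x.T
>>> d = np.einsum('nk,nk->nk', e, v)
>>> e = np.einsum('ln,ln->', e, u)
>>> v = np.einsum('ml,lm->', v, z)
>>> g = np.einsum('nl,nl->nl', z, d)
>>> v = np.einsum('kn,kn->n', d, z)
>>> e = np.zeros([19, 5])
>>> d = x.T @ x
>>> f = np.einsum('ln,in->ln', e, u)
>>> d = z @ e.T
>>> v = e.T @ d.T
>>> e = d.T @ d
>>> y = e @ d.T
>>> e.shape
(19, 19)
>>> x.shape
(5, 11)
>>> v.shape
(5, 5)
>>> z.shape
(5, 5)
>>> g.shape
(5, 5)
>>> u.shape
(5, 5)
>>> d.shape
(5, 19)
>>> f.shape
(19, 5)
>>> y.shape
(19, 5)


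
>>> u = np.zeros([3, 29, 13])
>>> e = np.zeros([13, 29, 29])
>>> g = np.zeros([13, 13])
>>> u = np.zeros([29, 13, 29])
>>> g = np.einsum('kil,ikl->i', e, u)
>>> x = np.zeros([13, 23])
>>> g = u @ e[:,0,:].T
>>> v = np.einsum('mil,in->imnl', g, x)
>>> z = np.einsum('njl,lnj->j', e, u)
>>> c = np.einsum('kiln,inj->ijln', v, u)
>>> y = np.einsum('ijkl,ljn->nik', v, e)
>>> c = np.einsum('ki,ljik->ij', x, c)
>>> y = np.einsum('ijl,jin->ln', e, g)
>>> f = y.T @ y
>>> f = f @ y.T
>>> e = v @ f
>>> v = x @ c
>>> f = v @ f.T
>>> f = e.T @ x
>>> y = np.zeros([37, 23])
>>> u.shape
(29, 13, 29)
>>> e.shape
(13, 29, 23, 29)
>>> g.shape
(29, 13, 13)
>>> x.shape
(13, 23)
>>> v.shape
(13, 29)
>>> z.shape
(29,)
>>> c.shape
(23, 29)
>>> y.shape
(37, 23)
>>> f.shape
(29, 23, 29, 23)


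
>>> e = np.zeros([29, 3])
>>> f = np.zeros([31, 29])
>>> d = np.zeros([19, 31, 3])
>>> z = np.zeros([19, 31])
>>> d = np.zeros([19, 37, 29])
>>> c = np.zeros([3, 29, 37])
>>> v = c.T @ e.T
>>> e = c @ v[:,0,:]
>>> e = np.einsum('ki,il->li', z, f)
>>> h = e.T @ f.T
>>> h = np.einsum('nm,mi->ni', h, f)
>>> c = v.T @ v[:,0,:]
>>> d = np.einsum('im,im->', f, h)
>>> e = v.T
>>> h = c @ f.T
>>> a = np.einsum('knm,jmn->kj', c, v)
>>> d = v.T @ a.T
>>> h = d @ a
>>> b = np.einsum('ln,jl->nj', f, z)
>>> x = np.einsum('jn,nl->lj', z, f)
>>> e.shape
(29, 29, 37)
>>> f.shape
(31, 29)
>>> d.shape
(29, 29, 29)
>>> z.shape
(19, 31)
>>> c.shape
(29, 29, 29)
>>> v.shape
(37, 29, 29)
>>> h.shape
(29, 29, 37)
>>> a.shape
(29, 37)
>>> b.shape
(29, 19)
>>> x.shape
(29, 19)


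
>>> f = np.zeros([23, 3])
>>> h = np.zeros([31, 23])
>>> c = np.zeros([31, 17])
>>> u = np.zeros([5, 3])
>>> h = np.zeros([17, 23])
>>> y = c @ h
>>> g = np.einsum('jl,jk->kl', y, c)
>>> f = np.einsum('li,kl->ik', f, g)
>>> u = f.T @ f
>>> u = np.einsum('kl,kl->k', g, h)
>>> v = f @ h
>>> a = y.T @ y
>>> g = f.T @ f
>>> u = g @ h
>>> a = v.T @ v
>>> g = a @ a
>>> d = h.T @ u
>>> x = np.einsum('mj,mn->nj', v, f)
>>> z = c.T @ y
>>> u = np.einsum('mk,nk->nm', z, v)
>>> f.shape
(3, 17)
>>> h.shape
(17, 23)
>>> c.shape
(31, 17)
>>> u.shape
(3, 17)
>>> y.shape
(31, 23)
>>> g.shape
(23, 23)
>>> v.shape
(3, 23)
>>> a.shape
(23, 23)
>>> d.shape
(23, 23)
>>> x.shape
(17, 23)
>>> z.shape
(17, 23)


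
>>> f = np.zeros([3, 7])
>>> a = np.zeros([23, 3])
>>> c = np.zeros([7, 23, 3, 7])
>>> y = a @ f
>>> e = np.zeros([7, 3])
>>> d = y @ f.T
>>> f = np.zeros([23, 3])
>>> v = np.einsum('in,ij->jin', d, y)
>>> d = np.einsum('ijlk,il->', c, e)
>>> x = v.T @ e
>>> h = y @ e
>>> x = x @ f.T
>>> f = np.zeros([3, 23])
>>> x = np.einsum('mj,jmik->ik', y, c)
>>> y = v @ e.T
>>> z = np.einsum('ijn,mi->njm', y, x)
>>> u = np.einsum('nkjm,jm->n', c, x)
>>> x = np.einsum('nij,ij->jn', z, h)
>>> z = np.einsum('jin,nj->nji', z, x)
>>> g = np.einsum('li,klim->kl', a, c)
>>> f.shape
(3, 23)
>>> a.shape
(23, 3)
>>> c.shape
(7, 23, 3, 7)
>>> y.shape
(7, 23, 7)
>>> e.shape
(7, 3)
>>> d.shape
()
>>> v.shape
(7, 23, 3)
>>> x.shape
(3, 7)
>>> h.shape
(23, 3)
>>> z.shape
(3, 7, 23)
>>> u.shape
(7,)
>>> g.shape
(7, 23)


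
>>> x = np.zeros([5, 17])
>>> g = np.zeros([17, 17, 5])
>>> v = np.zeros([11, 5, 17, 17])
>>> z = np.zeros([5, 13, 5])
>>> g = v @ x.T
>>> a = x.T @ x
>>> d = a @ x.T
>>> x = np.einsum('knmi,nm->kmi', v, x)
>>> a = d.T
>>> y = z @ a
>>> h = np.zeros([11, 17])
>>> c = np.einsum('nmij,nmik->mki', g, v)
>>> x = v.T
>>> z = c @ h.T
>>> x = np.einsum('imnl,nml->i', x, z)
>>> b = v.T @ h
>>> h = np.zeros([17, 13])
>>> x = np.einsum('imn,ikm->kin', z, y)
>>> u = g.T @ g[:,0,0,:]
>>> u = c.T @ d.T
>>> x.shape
(13, 5, 11)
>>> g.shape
(11, 5, 17, 5)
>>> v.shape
(11, 5, 17, 17)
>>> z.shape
(5, 17, 11)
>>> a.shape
(5, 17)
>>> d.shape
(17, 5)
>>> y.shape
(5, 13, 17)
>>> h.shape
(17, 13)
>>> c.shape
(5, 17, 17)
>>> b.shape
(17, 17, 5, 17)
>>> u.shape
(17, 17, 17)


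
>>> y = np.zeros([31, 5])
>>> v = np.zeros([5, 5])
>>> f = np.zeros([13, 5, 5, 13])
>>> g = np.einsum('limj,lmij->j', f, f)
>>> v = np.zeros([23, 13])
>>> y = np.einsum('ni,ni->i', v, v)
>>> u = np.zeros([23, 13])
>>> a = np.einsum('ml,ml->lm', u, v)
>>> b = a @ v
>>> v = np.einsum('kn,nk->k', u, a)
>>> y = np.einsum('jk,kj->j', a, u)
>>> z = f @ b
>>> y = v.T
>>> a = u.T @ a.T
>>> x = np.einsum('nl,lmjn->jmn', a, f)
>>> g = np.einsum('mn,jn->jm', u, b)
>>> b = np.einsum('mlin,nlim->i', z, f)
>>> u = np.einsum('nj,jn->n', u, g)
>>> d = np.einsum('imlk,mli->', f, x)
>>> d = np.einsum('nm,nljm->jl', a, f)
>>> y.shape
(23,)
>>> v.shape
(23,)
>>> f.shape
(13, 5, 5, 13)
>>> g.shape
(13, 23)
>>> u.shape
(23,)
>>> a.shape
(13, 13)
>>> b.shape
(5,)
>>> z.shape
(13, 5, 5, 13)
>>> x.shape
(5, 5, 13)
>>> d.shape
(5, 5)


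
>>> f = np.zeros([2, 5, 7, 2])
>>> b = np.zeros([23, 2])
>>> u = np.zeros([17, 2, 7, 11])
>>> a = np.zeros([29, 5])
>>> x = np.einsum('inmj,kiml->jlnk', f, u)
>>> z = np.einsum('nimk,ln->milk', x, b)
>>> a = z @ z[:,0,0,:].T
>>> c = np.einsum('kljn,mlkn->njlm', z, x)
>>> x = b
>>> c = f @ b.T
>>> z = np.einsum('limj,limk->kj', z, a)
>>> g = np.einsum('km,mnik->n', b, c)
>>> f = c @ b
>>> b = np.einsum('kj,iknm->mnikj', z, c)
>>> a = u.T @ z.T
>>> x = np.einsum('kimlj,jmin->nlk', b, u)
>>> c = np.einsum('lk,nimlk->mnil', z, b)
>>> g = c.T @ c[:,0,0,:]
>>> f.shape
(2, 5, 7, 2)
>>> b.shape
(23, 7, 2, 5, 17)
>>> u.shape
(17, 2, 7, 11)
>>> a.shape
(11, 7, 2, 5)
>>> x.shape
(11, 5, 23)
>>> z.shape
(5, 17)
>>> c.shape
(2, 23, 7, 5)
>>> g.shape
(5, 7, 23, 5)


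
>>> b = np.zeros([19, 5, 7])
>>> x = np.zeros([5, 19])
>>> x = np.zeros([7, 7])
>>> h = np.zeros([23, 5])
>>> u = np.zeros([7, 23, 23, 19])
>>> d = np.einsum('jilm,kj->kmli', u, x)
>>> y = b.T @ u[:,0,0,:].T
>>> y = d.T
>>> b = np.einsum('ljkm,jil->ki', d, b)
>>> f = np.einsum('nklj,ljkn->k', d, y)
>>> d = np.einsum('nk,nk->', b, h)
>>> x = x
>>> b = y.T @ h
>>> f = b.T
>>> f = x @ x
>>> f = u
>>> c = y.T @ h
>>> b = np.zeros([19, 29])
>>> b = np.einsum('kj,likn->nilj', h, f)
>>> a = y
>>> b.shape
(19, 23, 7, 5)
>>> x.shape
(7, 7)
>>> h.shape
(23, 5)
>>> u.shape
(7, 23, 23, 19)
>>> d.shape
()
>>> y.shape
(23, 23, 19, 7)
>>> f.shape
(7, 23, 23, 19)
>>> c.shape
(7, 19, 23, 5)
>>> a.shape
(23, 23, 19, 7)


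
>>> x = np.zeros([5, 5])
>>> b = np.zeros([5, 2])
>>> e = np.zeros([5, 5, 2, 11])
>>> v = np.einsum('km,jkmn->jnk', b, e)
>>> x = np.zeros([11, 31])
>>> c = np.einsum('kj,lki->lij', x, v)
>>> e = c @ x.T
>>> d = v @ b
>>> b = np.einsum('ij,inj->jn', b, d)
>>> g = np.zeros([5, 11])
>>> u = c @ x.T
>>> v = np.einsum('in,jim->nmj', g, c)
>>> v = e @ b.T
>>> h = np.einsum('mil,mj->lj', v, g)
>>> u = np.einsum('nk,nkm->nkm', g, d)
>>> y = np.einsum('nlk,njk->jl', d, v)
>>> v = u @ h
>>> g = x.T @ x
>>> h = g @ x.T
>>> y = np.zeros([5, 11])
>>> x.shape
(11, 31)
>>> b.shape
(2, 11)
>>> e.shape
(5, 5, 11)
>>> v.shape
(5, 11, 11)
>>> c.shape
(5, 5, 31)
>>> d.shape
(5, 11, 2)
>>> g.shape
(31, 31)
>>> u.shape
(5, 11, 2)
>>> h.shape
(31, 11)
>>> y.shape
(5, 11)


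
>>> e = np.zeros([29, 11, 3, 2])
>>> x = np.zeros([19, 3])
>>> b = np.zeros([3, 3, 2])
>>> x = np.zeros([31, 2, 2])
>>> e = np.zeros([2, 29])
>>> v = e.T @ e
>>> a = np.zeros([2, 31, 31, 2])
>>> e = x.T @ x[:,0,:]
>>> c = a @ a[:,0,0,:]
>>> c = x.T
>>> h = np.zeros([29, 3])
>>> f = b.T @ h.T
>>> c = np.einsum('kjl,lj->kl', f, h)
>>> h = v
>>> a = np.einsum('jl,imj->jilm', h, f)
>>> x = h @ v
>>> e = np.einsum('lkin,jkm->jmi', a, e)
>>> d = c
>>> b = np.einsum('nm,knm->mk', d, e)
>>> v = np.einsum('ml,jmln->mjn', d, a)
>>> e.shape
(2, 2, 29)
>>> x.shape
(29, 29)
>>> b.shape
(29, 2)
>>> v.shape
(2, 29, 3)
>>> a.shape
(29, 2, 29, 3)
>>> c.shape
(2, 29)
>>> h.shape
(29, 29)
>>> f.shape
(2, 3, 29)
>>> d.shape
(2, 29)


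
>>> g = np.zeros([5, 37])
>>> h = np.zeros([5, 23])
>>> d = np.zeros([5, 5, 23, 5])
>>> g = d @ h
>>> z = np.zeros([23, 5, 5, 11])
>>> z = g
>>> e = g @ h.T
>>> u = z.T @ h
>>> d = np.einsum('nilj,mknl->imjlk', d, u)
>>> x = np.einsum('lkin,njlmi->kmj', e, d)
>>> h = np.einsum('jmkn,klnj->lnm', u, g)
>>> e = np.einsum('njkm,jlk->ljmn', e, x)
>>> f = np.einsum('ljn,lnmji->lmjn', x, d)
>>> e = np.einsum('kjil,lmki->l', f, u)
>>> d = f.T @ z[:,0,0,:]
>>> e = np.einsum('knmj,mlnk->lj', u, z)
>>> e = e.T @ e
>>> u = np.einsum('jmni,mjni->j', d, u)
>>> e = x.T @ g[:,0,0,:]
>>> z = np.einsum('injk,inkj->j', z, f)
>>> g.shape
(5, 5, 23, 23)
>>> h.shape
(5, 23, 23)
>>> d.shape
(23, 23, 5, 23)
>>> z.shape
(23,)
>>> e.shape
(23, 23, 23)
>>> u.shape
(23,)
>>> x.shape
(5, 23, 23)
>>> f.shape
(5, 5, 23, 23)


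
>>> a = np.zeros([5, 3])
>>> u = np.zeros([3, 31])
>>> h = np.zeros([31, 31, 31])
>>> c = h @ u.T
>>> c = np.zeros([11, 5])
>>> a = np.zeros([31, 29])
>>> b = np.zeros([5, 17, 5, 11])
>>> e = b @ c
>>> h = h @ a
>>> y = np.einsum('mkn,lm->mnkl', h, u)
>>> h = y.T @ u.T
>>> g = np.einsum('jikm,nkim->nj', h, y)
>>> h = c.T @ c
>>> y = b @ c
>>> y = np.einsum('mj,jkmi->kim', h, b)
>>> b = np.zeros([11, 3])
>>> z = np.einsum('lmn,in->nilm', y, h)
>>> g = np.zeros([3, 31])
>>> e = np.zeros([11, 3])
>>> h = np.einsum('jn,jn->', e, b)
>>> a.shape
(31, 29)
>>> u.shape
(3, 31)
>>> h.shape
()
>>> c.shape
(11, 5)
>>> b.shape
(11, 3)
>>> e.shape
(11, 3)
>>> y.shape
(17, 11, 5)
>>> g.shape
(3, 31)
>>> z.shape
(5, 5, 17, 11)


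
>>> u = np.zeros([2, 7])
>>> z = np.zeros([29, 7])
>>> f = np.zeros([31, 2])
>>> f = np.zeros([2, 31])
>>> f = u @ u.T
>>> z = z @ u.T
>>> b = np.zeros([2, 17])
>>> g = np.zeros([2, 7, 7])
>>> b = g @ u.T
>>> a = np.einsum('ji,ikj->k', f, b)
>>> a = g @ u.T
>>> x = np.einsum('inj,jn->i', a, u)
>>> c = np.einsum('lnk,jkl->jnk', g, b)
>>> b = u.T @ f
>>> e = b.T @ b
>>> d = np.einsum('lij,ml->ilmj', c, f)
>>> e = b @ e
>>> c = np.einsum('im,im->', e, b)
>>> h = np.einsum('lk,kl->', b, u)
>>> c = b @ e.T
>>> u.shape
(2, 7)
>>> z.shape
(29, 2)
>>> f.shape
(2, 2)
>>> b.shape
(7, 2)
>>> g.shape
(2, 7, 7)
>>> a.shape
(2, 7, 2)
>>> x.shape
(2,)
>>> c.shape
(7, 7)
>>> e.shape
(7, 2)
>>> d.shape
(7, 2, 2, 7)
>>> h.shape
()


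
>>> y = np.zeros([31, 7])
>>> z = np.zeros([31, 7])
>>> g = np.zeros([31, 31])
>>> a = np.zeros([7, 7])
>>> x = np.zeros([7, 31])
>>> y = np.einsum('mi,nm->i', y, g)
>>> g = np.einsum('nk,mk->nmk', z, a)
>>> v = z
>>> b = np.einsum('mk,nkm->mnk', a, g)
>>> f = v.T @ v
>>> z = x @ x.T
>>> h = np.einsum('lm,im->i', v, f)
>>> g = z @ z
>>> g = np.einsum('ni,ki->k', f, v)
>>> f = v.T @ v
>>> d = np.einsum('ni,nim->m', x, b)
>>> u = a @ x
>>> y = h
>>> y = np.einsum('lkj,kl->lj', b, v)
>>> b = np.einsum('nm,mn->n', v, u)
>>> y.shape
(7, 7)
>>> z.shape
(7, 7)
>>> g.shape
(31,)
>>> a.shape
(7, 7)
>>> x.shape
(7, 31)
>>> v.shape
(31, 7)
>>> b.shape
(31,)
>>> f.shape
(7, 7)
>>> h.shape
(7,)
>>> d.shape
(7,)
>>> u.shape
(7, 31)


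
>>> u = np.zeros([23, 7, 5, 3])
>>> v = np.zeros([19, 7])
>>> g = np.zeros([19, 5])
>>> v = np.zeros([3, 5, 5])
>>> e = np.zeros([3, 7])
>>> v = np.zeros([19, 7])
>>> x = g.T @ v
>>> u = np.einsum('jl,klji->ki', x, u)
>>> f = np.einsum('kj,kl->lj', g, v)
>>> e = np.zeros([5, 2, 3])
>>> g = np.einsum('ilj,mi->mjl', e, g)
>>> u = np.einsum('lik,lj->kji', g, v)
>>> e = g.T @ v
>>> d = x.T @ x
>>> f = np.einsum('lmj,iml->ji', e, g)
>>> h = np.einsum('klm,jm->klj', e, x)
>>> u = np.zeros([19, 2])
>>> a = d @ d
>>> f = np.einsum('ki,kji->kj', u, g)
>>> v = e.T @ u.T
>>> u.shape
(19, 2)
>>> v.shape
(7, 3, 19)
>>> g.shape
(19, 3, 2)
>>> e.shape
(2, 3, 7)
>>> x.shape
(5, 7)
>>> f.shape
(19, 3)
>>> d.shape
(7, 7)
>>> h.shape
(2, 3, 5)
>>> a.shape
(7, 7)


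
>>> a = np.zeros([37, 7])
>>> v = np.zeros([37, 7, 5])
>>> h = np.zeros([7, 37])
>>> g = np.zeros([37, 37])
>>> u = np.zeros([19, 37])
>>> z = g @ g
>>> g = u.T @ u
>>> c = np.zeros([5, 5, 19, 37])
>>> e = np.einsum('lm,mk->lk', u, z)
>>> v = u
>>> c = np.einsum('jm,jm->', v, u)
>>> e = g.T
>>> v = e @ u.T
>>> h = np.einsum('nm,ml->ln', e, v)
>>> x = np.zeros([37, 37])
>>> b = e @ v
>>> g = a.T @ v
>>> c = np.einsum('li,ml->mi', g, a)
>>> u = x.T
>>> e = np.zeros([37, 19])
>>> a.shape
(37, 7)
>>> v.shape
(37, 19)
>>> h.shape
(19, 37)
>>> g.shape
(7, 19)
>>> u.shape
(37, 37)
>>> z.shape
(37, 37)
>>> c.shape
(37, 19)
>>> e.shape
(37, 19)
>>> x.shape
(37, 37)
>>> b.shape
(37, 19)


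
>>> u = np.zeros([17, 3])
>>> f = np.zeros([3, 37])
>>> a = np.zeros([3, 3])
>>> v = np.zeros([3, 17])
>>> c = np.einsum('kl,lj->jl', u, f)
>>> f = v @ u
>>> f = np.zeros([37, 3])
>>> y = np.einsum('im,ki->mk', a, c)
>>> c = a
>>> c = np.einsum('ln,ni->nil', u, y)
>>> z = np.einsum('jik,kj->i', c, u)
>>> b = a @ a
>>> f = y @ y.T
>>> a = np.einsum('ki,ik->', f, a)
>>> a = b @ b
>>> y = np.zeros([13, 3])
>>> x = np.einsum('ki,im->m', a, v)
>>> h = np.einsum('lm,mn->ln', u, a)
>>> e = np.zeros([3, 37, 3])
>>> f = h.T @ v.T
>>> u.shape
(17, 3)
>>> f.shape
(3, 3)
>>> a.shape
(3, 3)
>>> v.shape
(3, 17)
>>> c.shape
(3, 37, 17)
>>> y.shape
(13, 3)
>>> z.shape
(37,)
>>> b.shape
(3, 3)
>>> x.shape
(17,)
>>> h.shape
(17, 3)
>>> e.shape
(3, 37, 3)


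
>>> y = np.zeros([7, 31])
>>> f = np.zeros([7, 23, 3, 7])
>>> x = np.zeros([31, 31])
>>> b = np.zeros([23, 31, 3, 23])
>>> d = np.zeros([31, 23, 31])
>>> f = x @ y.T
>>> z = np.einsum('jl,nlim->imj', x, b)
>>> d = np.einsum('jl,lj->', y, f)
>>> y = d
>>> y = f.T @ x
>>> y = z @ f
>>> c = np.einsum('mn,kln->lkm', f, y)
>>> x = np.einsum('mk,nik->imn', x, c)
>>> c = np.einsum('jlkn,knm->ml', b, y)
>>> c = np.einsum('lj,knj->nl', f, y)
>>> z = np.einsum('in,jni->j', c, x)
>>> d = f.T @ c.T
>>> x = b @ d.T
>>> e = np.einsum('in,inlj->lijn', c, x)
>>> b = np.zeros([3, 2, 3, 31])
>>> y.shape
(3, 23, 7)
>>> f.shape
(31, 7)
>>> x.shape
(23, 31, 3, 7)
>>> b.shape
(3, 2, 3, 31)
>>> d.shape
(7, 23)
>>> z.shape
(3,)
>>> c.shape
(23, 31)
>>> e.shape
(3, 23, 7, 31)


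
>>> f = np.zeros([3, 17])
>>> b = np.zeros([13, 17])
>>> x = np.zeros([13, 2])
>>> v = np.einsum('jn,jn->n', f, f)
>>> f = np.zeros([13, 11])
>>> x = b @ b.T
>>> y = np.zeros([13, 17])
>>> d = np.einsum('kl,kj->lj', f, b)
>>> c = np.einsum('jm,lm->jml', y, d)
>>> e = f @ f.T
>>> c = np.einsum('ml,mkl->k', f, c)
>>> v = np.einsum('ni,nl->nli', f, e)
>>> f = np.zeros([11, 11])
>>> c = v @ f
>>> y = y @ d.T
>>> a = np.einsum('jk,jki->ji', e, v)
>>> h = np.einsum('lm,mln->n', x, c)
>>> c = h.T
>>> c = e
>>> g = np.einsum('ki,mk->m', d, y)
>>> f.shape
(11, 11)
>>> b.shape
(13, 17)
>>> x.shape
(13, 13)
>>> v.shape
(13, 13, 11)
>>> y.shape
(13, 11)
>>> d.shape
(11, 17)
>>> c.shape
(13, 13)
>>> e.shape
(13, 13)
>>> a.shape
(13, 11)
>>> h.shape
(11,)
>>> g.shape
(13,)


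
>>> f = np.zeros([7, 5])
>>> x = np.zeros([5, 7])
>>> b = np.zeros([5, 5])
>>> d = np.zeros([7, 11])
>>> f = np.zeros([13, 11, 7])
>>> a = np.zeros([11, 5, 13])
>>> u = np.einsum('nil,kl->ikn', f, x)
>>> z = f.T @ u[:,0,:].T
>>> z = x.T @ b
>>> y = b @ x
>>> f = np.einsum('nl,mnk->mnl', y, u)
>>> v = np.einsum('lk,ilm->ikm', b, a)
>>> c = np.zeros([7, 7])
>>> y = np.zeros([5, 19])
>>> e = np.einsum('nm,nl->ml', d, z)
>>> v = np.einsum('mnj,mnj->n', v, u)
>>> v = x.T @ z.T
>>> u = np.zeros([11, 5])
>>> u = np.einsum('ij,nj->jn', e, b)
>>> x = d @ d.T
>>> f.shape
(11, 5, 7)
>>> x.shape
(7, 7)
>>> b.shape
(5, 5)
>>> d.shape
(7, 11)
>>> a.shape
(11, 5, 13)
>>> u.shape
(5, 5)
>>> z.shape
(7, 5)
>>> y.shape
(5, 19)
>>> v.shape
(7, 7)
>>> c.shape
(7, 7)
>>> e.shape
(11, 5)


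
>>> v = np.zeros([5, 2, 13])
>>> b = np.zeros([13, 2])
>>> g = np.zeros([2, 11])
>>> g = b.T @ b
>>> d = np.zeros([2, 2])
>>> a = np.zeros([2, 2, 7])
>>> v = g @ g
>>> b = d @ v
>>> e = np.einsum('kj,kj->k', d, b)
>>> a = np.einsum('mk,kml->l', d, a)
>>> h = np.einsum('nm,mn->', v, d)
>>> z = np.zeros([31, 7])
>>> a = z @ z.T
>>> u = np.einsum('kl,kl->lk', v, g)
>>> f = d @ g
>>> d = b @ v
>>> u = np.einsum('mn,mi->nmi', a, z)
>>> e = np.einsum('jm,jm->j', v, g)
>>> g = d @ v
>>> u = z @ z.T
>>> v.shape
(2, 2)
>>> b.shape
(2, 2)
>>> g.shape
(2, 2)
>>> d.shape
(2, 2)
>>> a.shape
(31, 31)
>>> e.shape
(2,)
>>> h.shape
()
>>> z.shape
(31, 7)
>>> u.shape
(31, 31)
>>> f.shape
(2, 2)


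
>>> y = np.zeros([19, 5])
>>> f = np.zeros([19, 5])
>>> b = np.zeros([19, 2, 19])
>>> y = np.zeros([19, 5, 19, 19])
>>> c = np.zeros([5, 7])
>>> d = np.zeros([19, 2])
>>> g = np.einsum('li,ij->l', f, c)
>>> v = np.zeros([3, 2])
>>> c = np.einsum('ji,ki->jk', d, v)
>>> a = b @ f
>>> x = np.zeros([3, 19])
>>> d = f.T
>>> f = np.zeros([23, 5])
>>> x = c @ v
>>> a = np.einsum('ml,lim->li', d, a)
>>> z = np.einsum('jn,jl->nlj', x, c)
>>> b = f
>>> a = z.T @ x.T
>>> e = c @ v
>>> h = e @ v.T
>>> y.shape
(19, 5, 19, 19)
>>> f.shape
(23, 5)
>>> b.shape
(23, 5)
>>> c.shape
(19, 3)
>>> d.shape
(5, 19)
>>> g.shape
(19,)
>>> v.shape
(3, 2)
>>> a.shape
(19, 3, 19)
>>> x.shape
(19, 2)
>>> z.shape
(2, 3, 19)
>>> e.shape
(19, 2)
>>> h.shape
(19, 3)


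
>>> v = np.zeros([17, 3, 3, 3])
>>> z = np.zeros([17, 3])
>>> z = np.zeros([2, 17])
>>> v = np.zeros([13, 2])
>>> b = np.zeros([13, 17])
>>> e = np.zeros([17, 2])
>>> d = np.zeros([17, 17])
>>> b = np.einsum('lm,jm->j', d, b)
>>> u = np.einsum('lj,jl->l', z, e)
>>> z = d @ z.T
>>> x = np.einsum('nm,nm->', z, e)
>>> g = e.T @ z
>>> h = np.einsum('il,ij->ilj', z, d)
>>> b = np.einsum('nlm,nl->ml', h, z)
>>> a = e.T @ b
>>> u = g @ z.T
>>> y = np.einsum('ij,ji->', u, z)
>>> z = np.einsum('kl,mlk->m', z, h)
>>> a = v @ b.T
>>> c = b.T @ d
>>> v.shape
(13, 2)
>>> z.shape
(17,)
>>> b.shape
(17, 2)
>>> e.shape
(17, 2)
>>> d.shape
(17, 17)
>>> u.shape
(2, 17)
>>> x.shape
()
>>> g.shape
(2, 2)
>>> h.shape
(17, 2, 17)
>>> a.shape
(13, 17)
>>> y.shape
()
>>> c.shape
(2, 17)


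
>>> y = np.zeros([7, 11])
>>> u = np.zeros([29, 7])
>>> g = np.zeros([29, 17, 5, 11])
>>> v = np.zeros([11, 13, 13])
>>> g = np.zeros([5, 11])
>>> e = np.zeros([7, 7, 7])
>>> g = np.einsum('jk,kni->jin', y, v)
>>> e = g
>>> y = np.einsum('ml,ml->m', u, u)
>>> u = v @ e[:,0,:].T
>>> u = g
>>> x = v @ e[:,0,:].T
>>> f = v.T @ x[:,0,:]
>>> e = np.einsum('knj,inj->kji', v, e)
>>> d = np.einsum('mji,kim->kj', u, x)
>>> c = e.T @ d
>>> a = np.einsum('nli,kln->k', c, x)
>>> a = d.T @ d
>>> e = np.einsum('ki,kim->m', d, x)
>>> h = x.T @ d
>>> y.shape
(29,)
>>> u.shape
(7, 13, 13)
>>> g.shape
(7, 13, 13)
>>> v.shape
(11, 13, 13)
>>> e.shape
(7,)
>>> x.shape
(11, 13, 7)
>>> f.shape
(13, 13, 7)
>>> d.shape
(11, 13)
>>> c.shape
(7, 13, 13)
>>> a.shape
(13, 13)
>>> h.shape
(7, 13, 13)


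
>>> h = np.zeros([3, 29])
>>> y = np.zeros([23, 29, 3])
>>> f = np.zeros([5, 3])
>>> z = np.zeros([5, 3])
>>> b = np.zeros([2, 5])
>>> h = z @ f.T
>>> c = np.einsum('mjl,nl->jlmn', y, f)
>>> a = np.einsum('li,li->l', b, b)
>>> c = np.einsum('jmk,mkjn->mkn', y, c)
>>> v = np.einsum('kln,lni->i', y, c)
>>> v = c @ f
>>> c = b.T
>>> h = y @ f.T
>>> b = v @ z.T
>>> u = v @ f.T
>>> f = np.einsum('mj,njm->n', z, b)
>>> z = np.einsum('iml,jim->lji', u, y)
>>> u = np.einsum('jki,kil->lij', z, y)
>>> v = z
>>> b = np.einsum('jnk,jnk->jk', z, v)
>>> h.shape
(23, 29, 5)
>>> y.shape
(23, 29, 3)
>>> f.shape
(29,)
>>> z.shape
(5, 23, 29)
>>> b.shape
(5, 29)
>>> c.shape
(5, 2)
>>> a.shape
(2,)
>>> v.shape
(5, 23, 29)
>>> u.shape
(3, 29, 5)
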